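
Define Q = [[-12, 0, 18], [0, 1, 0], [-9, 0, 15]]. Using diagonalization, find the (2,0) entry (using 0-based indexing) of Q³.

Characteristic polynomial: t^3 - 4t^2 - 15t + 18 = (t - 6)(t - 1)(t + 3), so the eigenvalues are -3, 1, 6.
t=-3: eigenvector (2, 0, 1).
t=1: eigenvector (0, 1, 0).
t=6: eigenvector (-1, 0, -1).
P = [[2, 0, -1], [0, 1, 0], [1, 0, -1]], D = diag(-3, 1, 6), P⁻¹ = [[1, 0, -1], [0, 1, 0], [1, 0, -2]].
Q³ = P·diag(-27, 1, 216)·P⁻¹ = [[-270, 0, 486], [0, 1, 0], [-243, 0, 459]].
The requested entry is -243.

-243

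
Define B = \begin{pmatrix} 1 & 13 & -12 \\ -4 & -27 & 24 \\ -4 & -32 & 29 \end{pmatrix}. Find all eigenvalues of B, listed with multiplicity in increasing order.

-1, -1, 5

Characteristic polynomial: p(λ) = λ^3 - 3λ^2 - 9λ - 5 = (λ - 5)(λ + 1)^2.
Roots (with multiplicity): -1, -1, 5.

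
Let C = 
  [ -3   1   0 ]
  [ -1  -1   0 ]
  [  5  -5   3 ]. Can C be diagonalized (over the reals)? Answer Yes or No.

No

Characteristic polynomial: p(μ) = μ^3 + μ^2 - 8μ - 12 = (μ - 3)(μ + 2)^2.
μ = -2 has algebraic multiplicity 2; rank(C + 2I) = 2, so geometric multiplicity = 1.
Geometric multiplicity < algebraic multiplicity, so C is not diagonalizable.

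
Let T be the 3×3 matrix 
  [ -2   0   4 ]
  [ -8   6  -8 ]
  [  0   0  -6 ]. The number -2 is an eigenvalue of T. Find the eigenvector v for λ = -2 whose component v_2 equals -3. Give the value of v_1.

-3

T + 2I = [[0, 0, 4], [-8, 8, -8], [0, 0, -4]].
Solving (T + 2I)v = 0 gives the eigenspace spanned by (-3, -3, 0).
With v_2 = -3, v = (-3, -3, 0), so v_1 = -3.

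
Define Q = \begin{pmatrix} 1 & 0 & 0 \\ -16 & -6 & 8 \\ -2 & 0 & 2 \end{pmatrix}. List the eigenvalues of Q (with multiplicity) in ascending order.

-6, 1, 2

Characteristic polynomial: p(μ) = μ^3 + 3μ^2 - 16μ + 12 = (μ - 2)(μ - 1)(μ + 6).
Roots (with multiplicity): -6, 1, 2.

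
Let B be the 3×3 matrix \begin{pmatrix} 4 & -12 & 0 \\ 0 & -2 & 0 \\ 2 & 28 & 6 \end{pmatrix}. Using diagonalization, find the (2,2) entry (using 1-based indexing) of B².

4

Characteristic polynomial: t^3 - 8t^2 + 4t + 48 = (t - 6)(t - 4)(t + 2), so the eigenvalues are -2, 4, 6.
t=4: eigenvector (1, 0, -1).
t=-2: eigenvector (2, 1, -4).
t=6: eigenvector (0, 0, 1).
P = [[1, 2, 0], [0, 1, 0], [-1, -4, 1]], D = diag(4, -2, 6), P⁻¹ = [[1, -2, 0], [0, 1, 0], [1, 2, 1]].
B² = P·diag(16, 4, 36)·P⁻¹ = [[16, -24, 0], [0, 4, 0], [20, 88, 36]].
The requested entry is 4.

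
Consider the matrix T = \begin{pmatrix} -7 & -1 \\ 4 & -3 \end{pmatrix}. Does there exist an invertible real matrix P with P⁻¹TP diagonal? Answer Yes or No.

Characteristic polynomial: p(r) = r^2 + 10r + 25 = (r + 5)^2.
r = -5 has algebraic multiplicity 2; rank(T + 5I) = 1, so geometric multiplicity = 1.
Geometric multiplicity < algebraic multiplicity, so T is not diagonalizable.

No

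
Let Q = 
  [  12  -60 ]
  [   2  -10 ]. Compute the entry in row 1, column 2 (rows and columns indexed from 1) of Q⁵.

Characteristic polynomial: t^2 - 2t = t(t - 2), so the eigenvalues are 0, 2.
t=2: eigenvector (6, 1).
t=0: eigenvector (5, 1).
P = [[6, 5], [1, 1]], D = diag(2, 0), P⁻¹ = [[1, -5], [-1, 6]].
Q⁵ = P·diag(32, 0)·P⁻¹ = [[192, -960], [32, -160]].
The requested entry is -960.

-960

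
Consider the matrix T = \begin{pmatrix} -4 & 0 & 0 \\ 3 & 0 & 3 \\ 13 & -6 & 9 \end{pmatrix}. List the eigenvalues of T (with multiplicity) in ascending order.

Characteristic polynomial: p(s) = s^3 - 5s^2 - 18s + 72 = (s - 6)(s - 3)(s + 4).
Roots (with multiplicity): -4, 3, 6.

-4, 3, 6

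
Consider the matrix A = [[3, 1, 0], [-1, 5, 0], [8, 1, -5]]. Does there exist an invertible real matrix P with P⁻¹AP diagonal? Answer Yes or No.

No

Characteristic polynomial: p(μ) = μ^3 - 3μ^2 - 24μ + 80 = (μ - 4)^2(μ + 5).
μ = 4 has algebraic multiplicity 2; rank(A − 4I) = 2, so geometric multiplicity = 1.
Geometric multiplicity < algebraic multiplicity, so A is not diagonalizable.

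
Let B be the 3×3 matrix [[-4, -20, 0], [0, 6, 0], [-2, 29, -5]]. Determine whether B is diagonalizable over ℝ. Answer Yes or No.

Characteristic polynomial: p(λ) = λ^3 + 3λ^2 - 34λ - 120 = (λ - 6)(λ + 4)(λ + 5).
All 3 eigenvalues are distinct, so B is diagonalizable.

Yes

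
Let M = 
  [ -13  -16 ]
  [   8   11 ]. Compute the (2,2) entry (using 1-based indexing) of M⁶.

-14167

Characteristic polynomial: t^2 + 2t - 15 = (t - 3)(t + 5), so the eigenvalues are -5, 3.
t=3: eigenvector (-1, 1).
t=-5: eigenvector (-2, 1).
P = [[-1, -2], [1, 1]], D = diag(3, -5), P⁻¹ = [[1, 2], [-1, -1]].
M⁶ = P·diag(729, 15625)·P⁻¹ = [[30521, 29792], [-14896, -14167]].
The requested entry is -14167.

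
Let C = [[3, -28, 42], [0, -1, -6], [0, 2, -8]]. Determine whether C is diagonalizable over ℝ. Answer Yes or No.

Yes

Characteristic polynomial: p(μ) = μ^3 + 6μ^2 - 7μ - 60 = (μ - 3)(μ + 4)(μ + 5).
All 3 eigenvalues are distinct, so C is diagonalizable.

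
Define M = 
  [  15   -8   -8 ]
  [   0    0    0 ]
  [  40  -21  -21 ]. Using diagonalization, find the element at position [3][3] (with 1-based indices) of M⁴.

3121

Characteristic polynomial: s^3 + 6s^2 + 5s = s(s + 1)(s + 5), so the eigenvalues are -5, -1, 0.
s=-1: eigenvector (1, 0, 2).
s=0: eigenvector (0, 1, -1).
s=-5: eigenvector (2, 0, 5).
P = [[1, 0, 2], [0, 1, 0], [2, -1, 5]], D = diag(-1, 0, -5), P⁻¹ = [[5, -2, -2], [0, 1, 0], [-2, 1, 1]].
M⁴ = P·diag(1, 0, 625)·P⁻¹ = [[-2495, 1248, 1248], [0, 0, 0], [-6240, 3121, 3121]].
The requested entry is 3121.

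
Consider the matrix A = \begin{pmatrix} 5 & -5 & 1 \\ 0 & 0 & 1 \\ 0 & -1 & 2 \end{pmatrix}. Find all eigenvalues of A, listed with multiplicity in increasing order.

1, 1, 5

Characteristic polynomial: p(t) = t^3 - 7t^2 + 11t - 5 = (t - 5)(t - 1)^2.
Roots (with multiplicity): 1, 1, 5.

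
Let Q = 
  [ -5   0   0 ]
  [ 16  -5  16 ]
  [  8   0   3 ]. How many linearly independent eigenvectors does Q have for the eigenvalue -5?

2

Q + 5I = [[0, 0, 0], [16, 0, 16], [8, 0, 8]].
This matrix has rank 1, so its null space has dimension 3 − 1 = 2.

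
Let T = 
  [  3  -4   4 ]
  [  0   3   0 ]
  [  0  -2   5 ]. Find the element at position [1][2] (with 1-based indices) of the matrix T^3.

Characteristic polynomial: s^3 - 11s^2 + 39s - 45 = (s - 5)(s - 3)^2, so the eigenvalues are 3, 3, 5.
s=3: eigenvector (1, 0, 0).
s=3: eigenvector (1, 1, 1).
s=5: eigenvector (2, 0, 1).
P = [[1, 1, 2], [0, 1, 0], [0, 1, 1]], D = diag(3, 3, 5), P⁻¹ = [[1, 1, -2], [0, 1, 0], [0, -1, 1]].
T³ = P·diag(27, 27, 125)·P⁻¹ = [[27, -196, 196], [0, 27, 0], [0, -98, 125]].
The requested entry is -196.

-196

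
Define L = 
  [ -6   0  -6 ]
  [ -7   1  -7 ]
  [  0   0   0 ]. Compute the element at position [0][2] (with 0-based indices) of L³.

Characteristic polynomial: s^3 + 5s^2 - 6s = s(s - 1)(s + 6), so the eigenvalues are -6, 0, 1.
s=-6: eigenvector (1, 1, 0).
s=0: eigenvector (-1, 0, 1).
s=1: eigenvector (0, 1, 0).
P = [[1, -1, 0], [1, 0, 1], [0, 1, 0]], D = diag(-6, 0, 1), P⁻¹ = [[1, 0, 1], [0, 0, 1], [-1, 1, -1]].
L³ = P·diag(-216, 0, 1)·P⁻¹ = [[-216, 0, -216], [-217, 1, -217], [0, 0, 0]].
The requested entry is -216.

-216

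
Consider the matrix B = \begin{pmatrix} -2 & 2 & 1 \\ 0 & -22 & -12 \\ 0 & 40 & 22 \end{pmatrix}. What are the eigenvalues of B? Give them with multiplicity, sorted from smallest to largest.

-2, -2, 2

Characteristic polynomial: p(r) = r^3 + 2r^2 - 4r - 8 = (r - 2)(r + 2)^2.
Roots (with multiplicity): -2, -2, 2.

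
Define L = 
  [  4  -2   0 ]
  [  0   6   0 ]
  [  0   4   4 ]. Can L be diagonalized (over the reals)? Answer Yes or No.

Characteristic polynomial: p(λ) = λ^3 - 14λ^2 + 64λ - 96 = (λ - 6)(λ - 4)^2.
λ = 4 has algebraic multiplicity 2; rank(L − 4I) = 1, so geometric multiplicity = 2.
Every eigenvalue has geometric = algebraic multiplicity, so L is diagonalizable.

Yes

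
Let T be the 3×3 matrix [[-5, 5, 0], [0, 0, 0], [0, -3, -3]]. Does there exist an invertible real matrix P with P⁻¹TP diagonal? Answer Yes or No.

Characteristic polynomial: p(μ) = μ^3 + 8μ^2 + 15μ = μ(μ + 3)(μ + 5).
All 3 eigenvalues are distinct, so T is diagonalizable.

Yes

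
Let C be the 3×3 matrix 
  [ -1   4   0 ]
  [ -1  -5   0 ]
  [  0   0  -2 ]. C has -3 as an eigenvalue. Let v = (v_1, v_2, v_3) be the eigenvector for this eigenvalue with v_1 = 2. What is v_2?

C + 3I = [[2, 4, 0], [-1, -2, 0], [0, 0, 1]].
Solving (C + 3I)v = 0 gives the eigenspace spanned by (2, -1, 0).
With v_1 = 2, v = (2, -1, 0), so v_2 = -1.

-1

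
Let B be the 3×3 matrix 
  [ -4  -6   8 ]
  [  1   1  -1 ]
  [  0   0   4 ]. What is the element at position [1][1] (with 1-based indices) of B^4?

46

Characteristic polynomial: s^3 - s^2 - 10s - 8 = (s - 4)(s + 1)(s + 2), so the eigenvalues are -2, -1, 4.
s=-2: eigenvector (3, -1, 0).
s=4: eigenvector (1, 0, 1).
s=-1: eigenvector (-2, 1, 0).
P = [[3, 1, -2], [-1, 0, 1], [0, 1, 0]], D = diag(-2, 4, -1), P⁻¹ = [[1, 2, -1], [0, 0, 1], [1, 3, -1]].
B⁴ = P·diag(16, 256, 1)·P⁻¹ = [[46, 90, 210], [-15, -29, 15], [0, 0, 256]].
The requested entry is 46.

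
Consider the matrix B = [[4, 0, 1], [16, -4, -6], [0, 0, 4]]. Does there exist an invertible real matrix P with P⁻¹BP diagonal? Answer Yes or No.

No

Characteristic polynomial: p(r) = r^3 - 4r^2 - 16r + 64 = (r - 4)^2(r + 4).
r = 4 has algebraic multiplicity 2; rank(B − 4I) = 2, so geometric multiplicity = 1.
Geometric multiplicity < algebraic multiplicity, so B is not diagonalizable.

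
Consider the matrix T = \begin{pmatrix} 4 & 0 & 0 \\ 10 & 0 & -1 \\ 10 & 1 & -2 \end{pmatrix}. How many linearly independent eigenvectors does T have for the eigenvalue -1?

T + 1I = [[5, 0, 0], [10, 1, -1], [10, 1, -1]].
This matrix has rank 2, so its null space has dimension 3 − 2 = 1.

1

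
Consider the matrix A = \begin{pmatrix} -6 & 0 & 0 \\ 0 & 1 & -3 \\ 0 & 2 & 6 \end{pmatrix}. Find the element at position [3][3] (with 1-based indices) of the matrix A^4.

Characteristic polynomial: λ^3 - λ^2 - 30λ + 72 = (λ - 4)(λ - 3)(λ + 6), so the eigenvalues are -6, 3, 4.
λ=-6: eigenvector (1, 0, 0).
λ=3: eigenvector (0, 3, -2).
λ=4: eigenvector (0, -1, 1).
P = [[1, 0, 0], [0, 3, -1], [0, -2, 1]], D = diag(-6, 3, 4), P⁻¹ = [[1, 0, 0], [0, 1, 1], [0, 2, 3]].
A⁴ = P·diag(1296, 81, 256)·P⁻¹ = [[1296, 0, 0], [0, -269, -525], [0, 350, 606]].
The requested entry is 606.

606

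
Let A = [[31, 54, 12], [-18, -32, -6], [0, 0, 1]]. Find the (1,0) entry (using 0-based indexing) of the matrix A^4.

Characteristic polynomial: s^3 - 21s + 20 = (s - 4)(s - 1)(s + 5), so the eigenvalues are -5, 1, 4.
s=1: eigenvector (-4, 2, 1).
s=4: eigenvector (-2, 1, 0).
s=-5: eigenvector (-3, 2, 0).
P = [[-4, -2, -3], [2, 1, 2], [1, 0, 0]], D = diag(1, 4, -5), P⁻¹ = [[0, 0, 1], [-2, -3, -2], [1, 2, 0]].
A⁴ = P·diag(1, 256, 625)·P⁻¹ = [[-851, -2214, 1020], [738, 1732, -510], [0, 0, 1]].
The requested entry is 738.

738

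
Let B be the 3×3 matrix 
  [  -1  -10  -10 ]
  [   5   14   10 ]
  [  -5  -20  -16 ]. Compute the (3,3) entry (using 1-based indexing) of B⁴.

3886

Characteristic polynomial: t^3 + 3t^2 - 22t - 24 = (t - 4)(t + 1)(t + 6), so the eigenvalues are -6, -1, 4.
t=-6: eigenvector (2, -2, 3).
t=-1: eigenvector (-1, 1, -1).
t=4: eigenvector (0, 1, -1).
P = [[2, -1, 0], [-2, 1, 1], [3, -1, -1]], D = diag(-6, -1, 4), P⁻¹ = [[0, 1, 1], [-1, 2, 2], [1, 1, 0]].
B⁴ = P·diag(1296, 1, 256)·P⁻¹ = [[1, 2590, 2590], [255, -2334, -2590], [-255, 3630, 3886]].
The requested entry is 3886.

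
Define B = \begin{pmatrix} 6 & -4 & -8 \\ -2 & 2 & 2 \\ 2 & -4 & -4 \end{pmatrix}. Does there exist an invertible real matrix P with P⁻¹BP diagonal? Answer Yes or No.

Characteristic polynomial: p(t) = t^3 - 4t^2 - 4t + 16 = (t - 4)(t - 2)(t + 2).
All 3 eigenvalues are distinct, so B is diagonalizable.

Yes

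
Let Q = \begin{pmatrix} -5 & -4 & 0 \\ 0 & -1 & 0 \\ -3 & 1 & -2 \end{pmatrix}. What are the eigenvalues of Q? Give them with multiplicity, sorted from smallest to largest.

-5, -2, -1

Characteristic polynomial: p(t) = t^3 + 8t^2 + 17t + 10 = (t + 1)(t + 2)(t + 5).
Roots (with multiplicity): -5, -2, -1.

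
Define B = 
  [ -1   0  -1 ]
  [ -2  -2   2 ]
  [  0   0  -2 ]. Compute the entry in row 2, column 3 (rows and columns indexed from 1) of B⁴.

-30

Characteristic polynomial: t^3 + 5t^2 + 8t + 4 = (t + 1)(t + 2)^2, so the eigenvalues are -2, -2, -1.
t=-2: eigenvector (0, 1, 0).
t=-1: eigenvector (1, -2, 0).
t=-2: eigenvector (1, -2, 1).
P = [[0, 1, 1], [1, -2, -2], [0, 0, 1]], D = diag(-2, -1, -2), P⁻¹ = [[2, 1, 0], [1, 0, -1], [0, 0, 1]].
B⁴ = P·diag(16, 1, 16)·P⁻¹ = [[1, 0, 15], [30, 16, -30], [0, 0, 16]].
The requested entry is -30.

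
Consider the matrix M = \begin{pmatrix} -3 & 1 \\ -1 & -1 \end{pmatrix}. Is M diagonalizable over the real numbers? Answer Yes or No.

Characteristic polynomial: p(λ) = λ^2 + 4λ + 4 = (λ + 2)^2.
λ = -2 has algebraic multiplicity 2; rank(M + 2I) = 1, so geometric multiplicity = 1.
Geometric multiplicity < algebraic multiplicity, so M is not diagonalizable.

No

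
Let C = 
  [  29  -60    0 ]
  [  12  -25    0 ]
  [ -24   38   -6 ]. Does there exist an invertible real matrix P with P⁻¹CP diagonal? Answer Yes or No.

Characteristic polynomial: p(λ) = λ^3 + 2λ^2 - 29λ - 30 = (λ - 5)(λ + 1)(λ + 6).
All 3 eigenvalues are distinct, so C is diagonalizable.

Yes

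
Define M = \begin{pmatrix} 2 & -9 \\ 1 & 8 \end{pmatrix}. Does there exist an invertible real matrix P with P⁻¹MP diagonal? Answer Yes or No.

No

Characteristic polynomial: p(μ) = μ^2 - 10μ + 25 = (μ - 5)^2.
μ = 5 has algebraic multiplicity 2; rank(M − 5I) = 1, so geometric multiplicity = 1.
Geometric multiplicity < algebraic multiplicity, so M is not diagonalizable.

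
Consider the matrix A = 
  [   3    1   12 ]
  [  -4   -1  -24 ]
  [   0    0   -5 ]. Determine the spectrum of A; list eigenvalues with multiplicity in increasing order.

-5, 1, 1

Characteristic polynomial: p(r) = r^3 + 3r^2 - 9r + 5 = (r - 1)^2(r + 5).
Roots (with multiplicity): -5, 1, 1.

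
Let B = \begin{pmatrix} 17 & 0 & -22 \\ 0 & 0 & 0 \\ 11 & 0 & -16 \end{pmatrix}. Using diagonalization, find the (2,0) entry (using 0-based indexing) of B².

11

Characteristic polynomial: t^3 - t^2 - 30t = t(t - 6)(t + 5), so the eigenvalues are -5, 0, 6.
t=-5: eigenvector (-1, 0, -1).
t=0: eigenvector (0, 1, 0).
t=6: eigenvector (2, 0, 1).
P = [[-1, 0, 2], [0, 1, 0], [-1, 0, 1]], D = diag(-5, 0, 6), P⁻¹ = [[1, 0, -2], [0, 1, 0], [1, 0, -1]].
B² = P·diag(25, 0, 36)·P⁻¹ = [[47, 0, -22], [0, 0, 0], [11, 0, 14]].
The requested entry is 11.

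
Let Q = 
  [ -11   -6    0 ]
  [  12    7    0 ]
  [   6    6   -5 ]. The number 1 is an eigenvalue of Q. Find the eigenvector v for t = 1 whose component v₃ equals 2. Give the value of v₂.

Q − 1I = [[-12, -6, 0], [12, 6, 0], [6, 6, -6]].
Solving (Q − 1I)v = 0 gives the eigenspace spanned by (-2, 4, 2).
With v₃ = 2, v = (-2, 4, 2), so v₂ = 4.

4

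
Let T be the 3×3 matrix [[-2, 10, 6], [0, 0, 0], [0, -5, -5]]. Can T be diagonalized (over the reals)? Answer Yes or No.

Yes

Characteristic polynomial: p(μ) = μ^3 + 7μ^2 + 10μ = μ(μ + 2)(μ + 5).
All 3 eigenvalues are distinct, so T is diagonalizable.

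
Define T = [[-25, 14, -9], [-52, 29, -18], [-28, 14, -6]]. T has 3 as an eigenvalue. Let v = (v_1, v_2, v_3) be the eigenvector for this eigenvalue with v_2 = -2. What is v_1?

T − 3I = [[-28, 14, -9], [-52, 26, -18], [-28, 14, -9]].
Solving (T − 3I)v = 0 gives the eigenspace spanned by (-1, -2, 0).
With v_2 = -2, v = (-1, -2, 0), so v_1 = -1.

-1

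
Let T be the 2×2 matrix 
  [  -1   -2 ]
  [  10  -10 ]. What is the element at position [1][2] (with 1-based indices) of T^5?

Characteristic polynomial: λ^2 + 11λ + 30 = (λ + 5)(λ + 6), so the eigenvalues are -6, -5.
λ=-5: eigenvector (1, 2).
λ=-6: eigenvector (2, 5).
P = [[1, 2], [2, 5]], D = diag(-5, -6), P⁻¹ = [[5, -2], [-2, 1]].
T⁵ = P·diag(-3125, -7776)·P⁻¹ = [[15479, -9302], [46510, -26380]].
The requested entry is -9302.

-9302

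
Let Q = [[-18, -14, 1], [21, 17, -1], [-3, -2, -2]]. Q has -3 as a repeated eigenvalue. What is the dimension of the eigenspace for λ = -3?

1

Q + 3I = [[-15, -14, 1], [21, 20, -1], [-3, -2, 1]].
This matrix has rank 2, so its null space has dimension 3 − 2 = 1.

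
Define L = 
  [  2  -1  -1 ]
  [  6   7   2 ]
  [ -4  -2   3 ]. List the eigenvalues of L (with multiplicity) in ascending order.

Characteristic polynomial: p(μ) = μ^3 - 12μ^2 + 47μ - 60 = (μ - 5)(μ - 4)(μ - 3).
Roots (with multiplicity): 3, 4, 5.

3, 4, 5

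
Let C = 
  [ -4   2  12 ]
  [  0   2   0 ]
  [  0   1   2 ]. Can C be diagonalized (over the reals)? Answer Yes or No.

Characteristic polynomial: p(s) = s^3 - 12s + 16 = (s - 2)^2(s + 4).
s = 2 has algebraic multiplicity 2; rank(C − 2I) = 2, so geometric multiplicity = 1.
Geometric multiplicity < algebraic multiplicity, so C is not diagonalizable.

No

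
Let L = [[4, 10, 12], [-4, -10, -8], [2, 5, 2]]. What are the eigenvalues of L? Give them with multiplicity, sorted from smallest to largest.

-2, -2, 0

Characteristic polynomial: p(r) = r^3 + 4r^2 + 4r = r(r + 2)^2.
Roots (with multiplicity): -2, -2, 0.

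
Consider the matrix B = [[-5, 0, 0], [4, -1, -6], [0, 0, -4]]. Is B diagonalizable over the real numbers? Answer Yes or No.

Characteristic polynomial: p(r) = r^3 + 10r^2 + 29r + 20 = (r + 1)(r + 4)(r + 5).
All 3 eigenvalues are distinct, so B is diagonalizable.

Yes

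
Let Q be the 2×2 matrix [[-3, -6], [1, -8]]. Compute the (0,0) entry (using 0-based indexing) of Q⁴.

Characteristic polynomial: μ^2 + 11μ + 30 = (μ + 5)(μ + 6), so the eigenvalues are -6, -5.
μ=-6: eigenvector (-2, -1).
μ=-5: eigenvector (3, 1).
P = [[-2, 3], [-1, 1]], D = diag(-6, -5), P⁻¹ = [[1, -3], [1, -2]].
Q⁴ = P·diag(1296, 625)·P⁻¹ = [[-717, 4026], [-671, 2638]].
The requested entry is -717.

-717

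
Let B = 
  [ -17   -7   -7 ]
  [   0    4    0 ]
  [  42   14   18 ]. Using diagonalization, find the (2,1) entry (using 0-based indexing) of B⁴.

Characteristic polynomial: s^3 - 5s^2 - 8s + 48 = (s - 4)^2(s + 3), so the eigenvalues are -3, 4, 4.
s=4: eigenvector (0, 1, -1).
s=-3: eigenvector (1, 0, -2).
s=4: eigenvector (-1, 0, 3).
P = [[0, 1, -1], [1, 0, 0], [-1, -2, 3]], D = diag(4, -3, 4), P⁻¹ = [[0, 1, 0], [3, 1, 1], [2, 1, 1]].
B⁴ = P·diag(256, 81, 256)·P⁻¹ = [[-269, -175, -175], [0, 256, 0], [1050, 350, 606]].
The requested entry is 350.

350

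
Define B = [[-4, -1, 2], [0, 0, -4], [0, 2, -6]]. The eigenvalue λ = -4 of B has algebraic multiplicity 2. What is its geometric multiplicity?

B + 4I = [[0, -1, 2], [0, 4, -4], [0, 2, -2]].
This matrix has rank 2, so its null space has dimension 3 − 2 = 1.

1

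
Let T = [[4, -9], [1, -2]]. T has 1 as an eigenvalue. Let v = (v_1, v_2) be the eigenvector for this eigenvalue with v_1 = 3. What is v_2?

T − 1I = [[3, -9], [1, -3]].
Solving (T − 1I)v = 0 gives the eigenspace spanned by (3, 1).
With v_1 = 3, v = (3, 1), so v_2 = 1.

1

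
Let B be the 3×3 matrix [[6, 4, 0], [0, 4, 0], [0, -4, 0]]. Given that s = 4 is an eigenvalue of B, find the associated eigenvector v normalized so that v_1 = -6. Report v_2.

3

B − 4I = [[2, 4, 0], [0, 0, 0], [0, -4, -4]].
Solving (B − 4I)v = 0 gives the eigenspace spanned by (-6, 3, -3).
With v_1 = -6, v = (-6, 3, -3), so v_2 = 3.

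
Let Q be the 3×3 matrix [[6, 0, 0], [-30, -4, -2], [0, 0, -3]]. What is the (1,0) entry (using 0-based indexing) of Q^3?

-840

Characteristic polynomial: r^3 + r^2 - 30r - 72 = (r - 6)(r + 3)(r + 4), so the eigenvalues are -4, -3, 6.
r=6: eigenvector (1, -3, 0).
r=-4: eigenvector (0, 1, 0).
r=-3: eigenvector (0, -2, 1).
P = [[1, 0, 0], [-3, 1, -2], [0, 0, 1]], D = diag(6, -4, -3), P⁻¹ = [[1, 0, 0], [3, 1, 2], [0, 0, 1]].
Q³ = P·diag(216, -64, -27)·P⁻¹ = [[216, 0, 0], [-840, -64, -74], [0, 0, -27]].
The requested entry is -840.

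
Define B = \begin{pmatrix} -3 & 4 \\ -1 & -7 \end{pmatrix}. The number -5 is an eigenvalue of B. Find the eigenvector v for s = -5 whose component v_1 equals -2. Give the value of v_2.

B + 5I = [[2, 4], [-1, -2]].
Solving (B + 5I)v = 0 gives the eigenspace spanned by (-2, 1).
With v_1 = -2, v = (-2, 1), so v_2 = 1.

1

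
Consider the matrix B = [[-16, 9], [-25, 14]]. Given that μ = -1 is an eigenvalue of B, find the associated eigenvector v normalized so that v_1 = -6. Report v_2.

-10

B + 1I = [[-15, 9], [-25, 15]].
Solving (B + 1I)v = 0 gives the eigenspace spanned by (-6, -10).
With v_1 = -6, v = (-6, -10), so v_2 = -10.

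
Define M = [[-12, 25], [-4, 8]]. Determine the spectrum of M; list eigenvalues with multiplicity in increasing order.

Characteristic polynomial: p(t) = t^2 + 4t + 4 = (t + 2)^2.
Roots (with multiplicity): -2, -2.

-2, -2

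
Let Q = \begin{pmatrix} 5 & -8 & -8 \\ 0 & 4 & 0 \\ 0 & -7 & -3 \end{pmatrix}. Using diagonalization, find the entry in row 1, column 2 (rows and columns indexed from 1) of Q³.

Characteristic polynomial: s^3 - 6s^2 - 7s + 60 = (s - 5)(s - 4)(s + 3), so the eigenvalues are -3, 4, 5.
s=5: eigenvector (1, 0, 0).
s=4: eigenvector (0, 1, -1).
s=-3: eigenvector (1, 0, 1).
P = [[1, 0, 1], [0, 1, 0], [0, -1, 1]], D = diag(5, 4, -3), P⁻¹ = [[1, -1, -1], [0, 1, 0], [0, 1, 1]].
Q³ = P·diag(125, 64, -27)·P⁻¹ = [[125, -152, -152], [0, 64, 0], [0, -91, -27]].
The requested entry is -152.

-152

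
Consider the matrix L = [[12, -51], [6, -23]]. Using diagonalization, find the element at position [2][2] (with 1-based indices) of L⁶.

Characteristic polynomial: s^2 + 11s + 30 = (s + 5)(s + 6), so the eigenvalues are -6, -5.
s=-5: eigenvector (3, 1).
s=-6: eigenvector (-17, -6).
P = [[3, -17], [1, -6]], D = diag(-5, -6), P⁻¹ = [[6, -17], [1, -3]].
L⁶ = P·diag(15625, 46656)·P⁻¹ = [[-511902, 1582581], [-186186, 574183]].
The requested entry is 574183.

574183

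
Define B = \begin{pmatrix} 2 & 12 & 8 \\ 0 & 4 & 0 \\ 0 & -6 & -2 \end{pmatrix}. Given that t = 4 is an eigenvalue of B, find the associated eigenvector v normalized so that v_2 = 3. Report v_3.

-3

B − 4I = [[-2, 12, 8], [0, 0, 0], [0, -6, -6]].
Solving (B − 4I)v = 0 gives the eigenspace spanned by (6, 3, -3).
With v_2 = 3, v = (6, 3, -3), so v_3 = -3.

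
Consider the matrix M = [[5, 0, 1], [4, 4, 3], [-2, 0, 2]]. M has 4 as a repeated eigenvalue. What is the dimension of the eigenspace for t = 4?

1

M − 4I = [[1, 0, 1], [4, 0, 3], [-2, 0, -2]].
This matrix has rank 2, so its null space has dimension 3 − 2 = 1.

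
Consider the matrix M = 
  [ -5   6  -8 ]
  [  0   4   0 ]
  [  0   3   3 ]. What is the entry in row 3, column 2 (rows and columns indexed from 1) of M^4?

Characteristic polynomial: r^3 - 2r^2 - 23r + 60 = (r - 4)(r - 3)(r + 5), so the eigenvalues are -5, 3, 4.
r=-5: eigenvector (1, 0, 0).
r=4: eigenvector (-2, 1, 3).
r=3: eigenvector (-1, 0, 1).
P = [[1, -2, -1], [0, 1, 0], [0, 3, 1]], D = diag(-5, 4, 3), P⁻¹ = [[1, -1, 1], [0, 1, 0], [0, -3, 1]].
M⁴ = P·diag(625, 256, 81)·P⁻¹ = [[625, -894, 544], [0, 256, 0], [0, 525, 81]].
The requested entry is 525.

525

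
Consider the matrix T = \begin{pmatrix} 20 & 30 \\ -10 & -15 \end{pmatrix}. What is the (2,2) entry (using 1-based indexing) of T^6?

Characteristic polynomial: μ^2 - 5μ = μ(μ - 5), so the eigenvalues are 0, 5.
μ=5: eigenvector (-2, 1).
μ=0: eigenvector (-3, 2).
P = [[-2, -3], [1, 2]], D = diag(5, 0), P⁻¹ = [[-2, -3], [1, 2]].
T⁶ = P·diag(15625, 0)·P⁻¹ = [[62500, 93750], [-31250, -46875]].
The requested entry is -46875.

-46875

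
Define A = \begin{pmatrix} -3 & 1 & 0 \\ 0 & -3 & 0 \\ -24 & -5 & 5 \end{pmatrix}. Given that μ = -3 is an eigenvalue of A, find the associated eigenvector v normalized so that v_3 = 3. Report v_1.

1

A + 3I = [[0, 1, 0], [0, 0, 0], [-24, -5, 8]].
Solving (A + 3I)v = 0 gives the eigenspace spanned by (1, 0, 3).
With v_3 = 3, v = (1, 0, 3), so v_1 = 1.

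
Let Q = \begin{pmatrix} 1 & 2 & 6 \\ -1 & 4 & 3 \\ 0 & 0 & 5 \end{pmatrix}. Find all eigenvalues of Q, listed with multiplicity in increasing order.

Characteristic polynomial: p(r) = r^3 - 10r^2 + 31r - 30 = (r - 5)(r - 3)(r - 2).
Roots (with multiplicity): 2, 3, 5.

2, 3, 5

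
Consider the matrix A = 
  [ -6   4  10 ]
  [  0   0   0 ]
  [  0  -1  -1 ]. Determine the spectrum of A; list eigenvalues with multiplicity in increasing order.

-6, -1, 0

Characteristic polynomial: p(μ) = μ^3 + 7μ^2 + 6μ = μ(μ + 1)(μ + 6).
Roots (with multiplicity): -6, -1, 0.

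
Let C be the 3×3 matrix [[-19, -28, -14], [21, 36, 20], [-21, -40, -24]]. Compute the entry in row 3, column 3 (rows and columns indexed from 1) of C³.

-402

Characteristic polynomial: μ^3 + 7μ^2 + 2μ - 40 = (μ - 2)(μ + 4)(μ + 5), so the eigenvalues are -5, -4, 2.
μ=-5: eigenvector (1, -1, 1).
μ=-4: eigenvector (0, 1, -2).
μ=2: eigenvector (-2, 3, -3).
P = [[1, 0, -2], [-1, 1, 3], [1, -2, -3]], D = diag(-5, -4, 2), P⁻¹ = [[3, 4, 2], [0, -1, -1], [1, 2, 1]].
C³ = P·diag(-125, -64, 8)·P⁻¹ = [[-391, -532, -266], [399, 612, 338], [-399, -676, -402]].
The requested entry is -402.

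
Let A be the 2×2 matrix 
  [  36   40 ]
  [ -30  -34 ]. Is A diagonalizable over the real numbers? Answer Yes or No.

Yes

Characteristic polynomial: p(μ) = μ^2 - 2μ - 24 = (μ - 6)(μ + 4).
All 2 eigenvalues are distinct, so A is diagonalizable.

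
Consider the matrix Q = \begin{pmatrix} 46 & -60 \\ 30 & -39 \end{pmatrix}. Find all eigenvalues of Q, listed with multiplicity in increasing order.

1, 6

Characteristic polynomial: p(λ) = λ^2 - 7λ + 6 = (λ - 6)(λ - 1).
Roots (with multiplicity): 1, 6.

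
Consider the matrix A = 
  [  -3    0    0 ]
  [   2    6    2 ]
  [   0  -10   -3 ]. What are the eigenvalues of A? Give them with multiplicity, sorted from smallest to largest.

Characteristic polynomial: p(λ) = λ^3 - 7λ + 6 = (λ - 2)(λ - 1)(λ + 3).
Roots (with multiplicity): -3, 1, 2.

-3, 1, 2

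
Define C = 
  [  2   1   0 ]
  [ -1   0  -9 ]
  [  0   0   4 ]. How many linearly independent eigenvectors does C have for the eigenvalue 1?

1

C − 1I = [[1, 1, 0], [-1, -1, -9], [0, 0, 3]].
This matrix has rank 2, so its null space has dimension 3 − 2 = 1.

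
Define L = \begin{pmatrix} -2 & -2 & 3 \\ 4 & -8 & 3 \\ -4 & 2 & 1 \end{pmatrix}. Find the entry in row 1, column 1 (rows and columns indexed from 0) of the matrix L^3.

-410

Characteristic polynomial: t^3 + 9t^2 + 20t + 12 = (t + 1)(t + 2)(t + 6), so the eigenvalues are -6, -2, -1.
t=-6: eigenvector (-1, -2, 0).
t=-2: eigenvector (3, 3, 2).
t=-1: eigenvector (1, 1, 1).
P = [[-1, 3, 1], [-2, 3, 1], [0, 2, 1]], D = diag(-6, -2, -1), P⁻¹ = [[1, -1, 0], [2, -1, -1], [-4, 2, 3]].
L³ = P·diag(-216, -8, -1)·P⁻¹ = [[172, -194, 21], [388, -410, 21], [-28, 14, 13]].
The requested entry is -410.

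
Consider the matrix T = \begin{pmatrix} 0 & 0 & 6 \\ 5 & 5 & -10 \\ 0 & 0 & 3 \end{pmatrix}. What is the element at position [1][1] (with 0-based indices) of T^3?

Characteristic polynomial: s^3 - 8s^2 + 15s = s(s - 5)(s - 3), so the eigenvalues are 0, 3, 5.
s=0: eigenvector (1, -1, 0).
s=5: eigenvector (0, 1, 0).
s=3: eigenvector (2, 0, 1).
P = [[1, 0, 2], [-1, 1, 0], [0, 0, 1]], D = diag(0, 5, 3), P⁻¹ = [[1, 0, -2], [1, 1, -2], [0, 0, 1]].
T³ = P·diag(0, 125, 27)·P⁻¹ = [[0, 0, 54], [125, 125, -250], [0, 0, 27]].
The requested entry is 125.

125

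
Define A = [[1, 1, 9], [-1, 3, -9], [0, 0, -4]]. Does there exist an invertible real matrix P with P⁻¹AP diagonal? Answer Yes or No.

Characteristic polynomial: p(s) = s^3 - 12s + 16 = (s - 2)^2(s + 4).
s = 2 has algebraic multiplicity 2; rank(A − 2I) = 2, so geometric multiplicity = 1.
Geometric multiplicity < algebraic multiplicity, so A is not diagonalizable.

No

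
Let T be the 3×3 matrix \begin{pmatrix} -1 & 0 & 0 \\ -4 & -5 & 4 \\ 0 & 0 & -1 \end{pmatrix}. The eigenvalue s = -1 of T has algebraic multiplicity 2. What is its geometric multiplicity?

T + 1I = [[0, 0, 0], [-4, -4, 4], [0, 0, 0]].
This matrix has rank 1, so its null space has dimension 3 − 1 = 2.

2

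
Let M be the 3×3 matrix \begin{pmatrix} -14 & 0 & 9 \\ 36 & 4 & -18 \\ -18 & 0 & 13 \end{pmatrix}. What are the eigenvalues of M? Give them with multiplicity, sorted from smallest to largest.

Characteristic polynomial: p(λ) = λ^3 - 3λ^2 - 24λ + 80 = (λ - 4)^2(λ + 5).
Roots (with multiplicity): -5, 4, 4.

-5, 4, 4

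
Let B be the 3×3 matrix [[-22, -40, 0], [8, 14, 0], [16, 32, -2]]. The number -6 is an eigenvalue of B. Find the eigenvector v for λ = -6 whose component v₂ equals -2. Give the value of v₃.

-4

B + 6I = [[-16, -40, 0], [8, 20, 0], [16, 32, 4]].
Solving (B + 6I)v = 0 gives the eigenspace spanned by (5, -2, -4).
With v₂ = -2, v = (5, -2, -4), so v₃ = -4.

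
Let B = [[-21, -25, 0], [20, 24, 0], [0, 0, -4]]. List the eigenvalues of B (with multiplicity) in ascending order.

-4, -1, 4

Characteristic polynomial: p(r) = r^3 + r^2 - 16r - 16 = (r - 4)(r + 1)(r + 4).
Roots (with multiplicity): -4, -1, 4.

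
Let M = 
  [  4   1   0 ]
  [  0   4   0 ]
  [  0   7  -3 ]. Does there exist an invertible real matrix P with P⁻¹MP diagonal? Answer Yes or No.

No

Characteristic polynomial: p(s) = s^3 - 5s^2 - 8s + 48 = (s - 4)^2(s + 3).
s = 4 has algebraic multiplicity 2; rank(M − 4I) = 2, so geometric multiplicity = 1.
Geometric multiplicity < algebraic multiplicity, so M is not diagonalizable.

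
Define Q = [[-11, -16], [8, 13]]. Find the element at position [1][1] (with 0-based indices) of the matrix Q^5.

Characteristic polynomial: t^2 - 2t - 15 = (t - 5)(t + 3), so the eigenvalues are -3, 5.
t=-3: eigenvector (2, -1).
t=5: eigenvector (1, -1).
P = [[2, 1], [-1, -1]], D = diag(-3, 5), P⁻¹ = [[1, 1], [-1, -2]].
Q⁵ = P·diag(-243, 3125)·P⁻¹ = [[-3611, -6736], [3368, 6493]].
The requested entry is 6493.

6493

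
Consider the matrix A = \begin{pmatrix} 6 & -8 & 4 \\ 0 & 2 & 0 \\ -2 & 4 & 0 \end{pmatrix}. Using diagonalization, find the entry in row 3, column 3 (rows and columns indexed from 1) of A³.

Characteristic polynomial: s^3 - 8s^2 + 20s - 16 = (s - 4)(s - 2)^2, so the eigenvalues are 2, 2, 4.
s=4: eigenvector (2, 0, -1).
s=2: eigenvector (0, 1, 2).
s=2: eigenvector (-1, 0, 1).
P = [[2, 0, -1], [0, 1, 0], [-1, 2, 1]], D = diag(4, 2, 2), P⁻¹ = [[1, -2, 1], [0, 1, 0], [1, -4, 2]].
A³ = P·diag(64, 8, 8)·P⁻¹ = [[120, -224, 112], [0, 8, 0], [-56, 112, -48]].
The requested entry is -48.

-48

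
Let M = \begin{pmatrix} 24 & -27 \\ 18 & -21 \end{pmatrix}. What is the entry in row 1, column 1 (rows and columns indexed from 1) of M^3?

702

Characteristic polynomial: s^2 - 3s - 18 = (s - 6)(s + 3), so the eigenvalues are -3, 6.
s=6: eigenvector (-3, -2).
s=-3: eigenvector (1, 1).
P = [[-3, 1], [-2, 1]], D = diag(6, -3), P⁻¹ = [[-1, 1], [-2, 3]].
M³ = P·diag(216, -27)·P⁻¹ = [[702, -729], [486, -513]].
The requested entry is 702.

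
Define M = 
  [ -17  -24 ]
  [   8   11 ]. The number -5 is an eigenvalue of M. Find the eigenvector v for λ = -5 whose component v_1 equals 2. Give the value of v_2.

M + 5I = [[-12, -24], [8, 16]].
Solving (M + 5I)v = 0 gives the eigenspace spanned by (2, -1).
With v_1 = 2, v = (2, -1), so v_2 = -1.

-1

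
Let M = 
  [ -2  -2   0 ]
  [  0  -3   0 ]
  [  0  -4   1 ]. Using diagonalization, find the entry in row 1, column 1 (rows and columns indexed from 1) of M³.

-8

Characteristic polynomial: t^3 + 4t^2 + t - 6 = (t - 1)(t + 2)(t + 3), so the eigenvalues are -3, -2, 1.
t=-2: eigenvector (1, 0, 0).
t=-3: eigenvector (2, 1, 1).
t=1: eigenvector (0, 0, 1).
P = [[1, 2, 0], [0, 1, 0], [0, 1, 1]], D = diag(-2, -3, 1), P⁻¹ = [[1, -2, 0], [0, 1, 0], [0, -1, 1]].
M³ = P·diag(-8, -27, 1)·P⁻¹ = [[-8, -38, 0], [0, -27, 0], [0, -28, 1]].
The requested entry is -8.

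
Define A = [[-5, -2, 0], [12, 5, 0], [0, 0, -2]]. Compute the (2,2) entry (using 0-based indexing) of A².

4

Characteristic polynomial: λ^3 + 2λ^2 - λ - 2 = (λ - 1)(λ + 1)(λ + 2), so the eigenvalues are -2, -1, 1.
λ=-1: eigenvector (1, -2, 0).
λ=1: eigenvector (-1, 3, 0).
λ=-2: eigenvector (0, 0, 1).
P = [[1, -1, 0], [-2, 3, 0], [0, 0, 1]], D = diag(-1, 1, -2), P⁻¹ = [[3, 1, 0], [2, 1, 0], [0, 0, 1]].
A² = P·diag(1, 1, 4)·P⁻¹ = [[1, 0, 0], [0, 1, 0], [0, 0, 4]].
The requested entry is 4.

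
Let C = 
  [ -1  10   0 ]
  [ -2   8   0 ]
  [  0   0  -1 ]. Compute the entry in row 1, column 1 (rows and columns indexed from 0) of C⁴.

956

Characteristic polynomial: s^3 - 6s^2 + 5s + 12 = (s - 4)(s - 3)(s + 1), so the eigenvalues are -1, 3, 4.
s=3: eigenvector (5, 2, 0).
s=4: eigenvector (2, 1, 0).
s=-1: eigenvector (0, 0, 1).
P = [[5, 2, 0], [2, 1, 0], [0, 0, 1]], D = diag(3, 4, -1), P⁻¹ = [[1, -2, 0], [-2, 5, 0], [0, 0, 1]].
C⁴ = P·diag(81, 256, 1)·P⁻¹ = [[-619, 1750, 0], [-350, 956, 0], [0, 0, 1]].
The requested entry is 956.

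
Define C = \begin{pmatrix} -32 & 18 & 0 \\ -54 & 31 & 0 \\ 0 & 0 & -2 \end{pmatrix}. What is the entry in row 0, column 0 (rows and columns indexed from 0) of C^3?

-692

Characteristic polynomial: λ^3 + 3λ^2 - 18λ - 40 = (λ - 4)(λ + 2)(λ + 5), so the eigenvalues are -5, -2, 4.
λ=4: eigenvector (1, 2, 0).
λ=-5: eigenvector (-2, -3, 0).
λ=-2: eigenvector (0, 0, 1).
P = [[1, -2, 0], [2, -3, 0], [0, 0, 1]], D = diag(4, -5, -2), P⁻¹ = [[-3, 2, 0], [-2, 1, 0], [0, 0, 1]].
C³ = P·diag(64, -125, -8)·P⁻¹ = [[-692, 378, 0], [-1134, 631, 0], [0, 0, -8]].
The requested entry is -692.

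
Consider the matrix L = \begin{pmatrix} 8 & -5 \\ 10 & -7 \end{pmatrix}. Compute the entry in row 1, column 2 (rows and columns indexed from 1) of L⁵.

Characteristic polynomial: μ^2 - μ - 6 = (μ - 3)(μ + 2), so the eigenvalues are -2, 3.
μ=-2: eigenvector (1, 2).
μ=3: eigenvector (-1, -1).
P = [[1, -1], [2, -1]], D = diag(-2, 3), P⁻¹ = [[-1, 1], [-2, 1]].
L⁵ = P·diag(-32, 243)·P⁻¹ = [[518, -275], [550, -307]].
The requested entry is -275.

-275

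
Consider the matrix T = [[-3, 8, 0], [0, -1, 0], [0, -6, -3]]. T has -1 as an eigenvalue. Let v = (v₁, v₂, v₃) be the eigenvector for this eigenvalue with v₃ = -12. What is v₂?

4

T + 1I = [[-2, 8, 0], [0, 0, 0], [0, -6, -2]].
Solving (T + 1I)v = 0 gives the eigenspace spanned by (16, 4, -12).
With v₃ = -12, v = (16, 4, -12), so v₂ = 4.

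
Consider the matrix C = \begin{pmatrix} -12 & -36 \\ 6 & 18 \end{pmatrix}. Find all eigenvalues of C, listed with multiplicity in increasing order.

Characteristic polynomial: p(λ) = λ^2 - 6λ = λ(λ - 6).
Roots (with multiplicity): 0, 6.

0, 6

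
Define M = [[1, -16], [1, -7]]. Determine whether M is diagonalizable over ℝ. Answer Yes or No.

Characteristic polynomial: p(t) = t^2 + 6t + 9 = (t + 3)^2.
t = -3 has algebraic multiplicity 2; rank(M + 3I) = 1, so geometric multiplicity = 1.
Geometric multiplicity < algebraic multiplicity, so M is not diagonalizable.

No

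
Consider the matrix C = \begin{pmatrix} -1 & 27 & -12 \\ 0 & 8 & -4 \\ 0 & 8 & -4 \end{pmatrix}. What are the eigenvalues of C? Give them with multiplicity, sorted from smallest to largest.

Characteristic polynomial: p(t) = t^3 - 3t^2 - 4t = t(t - 4)(t + 1).
Roots (with multiplicity): -1, 0, 4.

-1, 0, 4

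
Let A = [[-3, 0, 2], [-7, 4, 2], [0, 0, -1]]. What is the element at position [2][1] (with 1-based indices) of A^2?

Characteristic polynomial: t^3 - 13t - 12 = (t - 4)(t + 1)(t + 3), so the eigenvalues are -3, -1, 4.
t=-1: eigenvector (1, 1, 1).
t=4: eigenvector (0, 1, 0).
t=-3: eigenvector (1, 1, 0).
P = [[1, 0, 1], [1, 1, 1], [1, 0, 0]], D = diag(-1, 4, -3), P⁻¹ = [[0, 0, 1], [-1, 1, 0], [1, 0, -1]].
A² = P·diag(1, 16, 9)·P⁻¹ = [[9, 0, -8], [-7, 16, -8], [0, 0, 1]].
The requested entry is -7.

-7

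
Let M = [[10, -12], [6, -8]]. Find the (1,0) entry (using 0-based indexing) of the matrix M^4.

240

Characteristic polynomial: r^2 - 2r - 8 = (r - 4)(r + 2), so the eigenvalues are -2, 4.
r=-2: eigenvector (-1, -1).
r=4: eigenvector (2, 1).
P = [[-1, 2], [-1, 1]], D = diag(-2, 4), P⁻¹ = [[1, -2], [1, -1]].
M⁴ = P·diag(16, 256)·P⁻¹ = [[496, -480], [240, -224]].
The requested entry is 240.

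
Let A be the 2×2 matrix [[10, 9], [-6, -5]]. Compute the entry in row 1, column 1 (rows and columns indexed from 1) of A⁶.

12286

Characteristic polynomial: μ^2 - 5μ + 4 = (μ - 4)(μ - 1), so the eigenvalues are 1, 4.
μ=1: eigenvector (-1, 1).
μ=4: eigenvector (3, -2).
P = [[-1, 3], [1, -2]], D = diag(1, 4), P⁻¹ = [[2, 3], [1, 1]].
A⁶ = P·diag(1, 4096)·P⁻¹ = [[12286, 12285], [-8190, -8189]].
The requested entry is 12286.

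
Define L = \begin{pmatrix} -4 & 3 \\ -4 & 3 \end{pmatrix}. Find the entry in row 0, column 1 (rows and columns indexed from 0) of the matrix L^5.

3

Characteristic polynomial: s^2 + s = s(s + 1), so the eigenvalues are -1, 0.
s=-1: eigenvector (1, 1).
s=0: eigenvector (3, 4).
P = [[1, 3], [1, 4]], D = diag(-1, 0), P⁻¹ = [[4, -3], [-1, 1]].
L⁵ = P·diag(-1, 0)·P⁻¹ = [[-4, 3], [-4, 3]].
The requested entry is 3.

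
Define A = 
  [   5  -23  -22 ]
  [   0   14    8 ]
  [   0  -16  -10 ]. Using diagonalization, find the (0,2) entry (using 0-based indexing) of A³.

Characteristic polynomial: r^3 - 9r^2 + 8r + 60 = (r - 6)(r - 5)(r + 2), so the eigenvalues are -2, 5, 6.
r=5: eigenvector (1, 0, 0).
r=-2: eigenvector (-3, 1, -2).
r=6: eigenvector (-1, 1, -1).
P = [[1, -3, -1], [0, 1, 1], [0, -2, -1]], D = diag(5, -2, 6), P⁻¹ = [[1, -1, -2], [0, -1, -1], [0, 2, 1]].
A³ = P·diag(125, -8, 216)·P⁻¹ = [[125, -581, -490], [0, 440, 224], [0, -448, -232]].
The requested entry is -490.

-490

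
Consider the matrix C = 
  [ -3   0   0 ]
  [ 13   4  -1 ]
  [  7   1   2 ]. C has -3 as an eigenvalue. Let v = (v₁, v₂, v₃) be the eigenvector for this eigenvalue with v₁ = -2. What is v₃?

2

C + 3I = [[0, 0, 0], [13, 7, -1], [7, 1, 5]].
Solving (C + 3I)v = 0 gives the eigenspace spanned by (-2, 4, 2).
With v₁ = -2, v = (-2, 4, 2), so v₃ = 2.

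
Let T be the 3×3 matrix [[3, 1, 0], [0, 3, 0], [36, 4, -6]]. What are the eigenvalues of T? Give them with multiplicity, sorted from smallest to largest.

-6, 3, 3

Characteristic polynomial: p(r) = r^3 - 27r + 54 = (r - 3)^2(r + 6).
Roots (with multiplicity): -6, 3, 3.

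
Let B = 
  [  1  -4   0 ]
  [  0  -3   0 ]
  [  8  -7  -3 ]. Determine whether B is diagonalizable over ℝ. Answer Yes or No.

Characteristic polynomial: p(s) = s^3 + 5s^2 + 3s - 9 = (s - 1)(s + 3)^2.
s = -3 has algebraic multiplicity 2; rank(B + 3I) = 2, so geometric multiplicity = 1.
Geometric multiplicity < algebraic multiplicity, so B is not diagonalizable.

No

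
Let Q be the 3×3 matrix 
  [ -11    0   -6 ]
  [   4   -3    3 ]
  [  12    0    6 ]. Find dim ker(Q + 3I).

Q + 3I = [[-8, 0, -6], [4, 0, 3], [12, 0, 9]].
This matrix has rank 1, so its null space has dimension 3 − 1 = 2.

2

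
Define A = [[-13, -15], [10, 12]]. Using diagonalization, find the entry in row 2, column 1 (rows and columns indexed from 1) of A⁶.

Characteristic polynomial: λ^2 + λ - 6 = (λ - 2)(λ + 3), so the eigenvalues are -3, 2.
λ=-3: eigenvector (3, -2).
λ=2: eigenvector (1, -1).
P = [[3, 1], [-2, -1]], D = diag(-3, 2), P⁻¹ = [[1, 1], [-2, -3]].
A⁶ = P·diag(729, 64)·P⁻¹ = [[2059, 1995], [-1330, -1266]].
The requested entry is -1330.

-1330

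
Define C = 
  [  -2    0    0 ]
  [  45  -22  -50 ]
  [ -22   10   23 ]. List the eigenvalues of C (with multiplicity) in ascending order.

-2, -2, 3

Characteristic polynomial: p(λ) = λ^3 + λ^2 - 8λ - 12 = (λ - 3)(λ + 2)^2.
Roots (with multiplicity): -2, -2, 3.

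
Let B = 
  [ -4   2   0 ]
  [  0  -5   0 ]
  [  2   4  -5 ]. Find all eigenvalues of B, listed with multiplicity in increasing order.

Characteristic polynomial: p(s) = s^3 + 14s^2 + 65s + 100 = (s + 4)(s + 5)^2.
Roots (with multiplicity): -5, -5, -4.

-5, -5, -4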